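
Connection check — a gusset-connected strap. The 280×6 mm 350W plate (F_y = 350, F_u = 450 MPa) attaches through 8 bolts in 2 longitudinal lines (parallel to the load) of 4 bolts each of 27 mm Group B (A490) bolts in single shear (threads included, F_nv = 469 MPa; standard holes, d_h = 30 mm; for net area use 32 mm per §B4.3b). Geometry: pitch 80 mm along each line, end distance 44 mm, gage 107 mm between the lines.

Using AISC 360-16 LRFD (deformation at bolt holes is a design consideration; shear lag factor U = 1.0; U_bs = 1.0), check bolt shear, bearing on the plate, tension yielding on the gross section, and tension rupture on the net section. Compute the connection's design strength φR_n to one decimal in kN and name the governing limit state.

437.4 kN (net-section rupture governs)

Bolt shear: A_b = π(27)²/4 = 572.56 mm². φR_n = 0.75 × 469 × 572.56 × 8 × 1 = 1611.2 kN.
Bearing (6 mm plate, F_u = 450 MPa): end bolts L_c = 44 − 30/2 = 29, R_n = min(1.2×29×6×450, 2.4×27×6×450) = 93.96 kN/bolt; interior L_c = 80 − 30 = 50, R_n = 162 kN/bolt. φR_n = 0.75 × (2×93.96 + 6×162) = 869.9 kN.
Tension yield (gross): A_g = 280×6 = 1680 mm². φR_n = 0.90 × 350 × 1680 = 529.2 kN.
Tension rupture (net): A_n = (280 − 2×32)×6 = 1296 mm² (U = 1.0, A_e = A_n). φR_n = 0.75 × 450 × 1296 = 437.4 kN.
Governing: min(1611.2, 869.9, 529.2, 437.4) = 437.4 kN → net-section rupture.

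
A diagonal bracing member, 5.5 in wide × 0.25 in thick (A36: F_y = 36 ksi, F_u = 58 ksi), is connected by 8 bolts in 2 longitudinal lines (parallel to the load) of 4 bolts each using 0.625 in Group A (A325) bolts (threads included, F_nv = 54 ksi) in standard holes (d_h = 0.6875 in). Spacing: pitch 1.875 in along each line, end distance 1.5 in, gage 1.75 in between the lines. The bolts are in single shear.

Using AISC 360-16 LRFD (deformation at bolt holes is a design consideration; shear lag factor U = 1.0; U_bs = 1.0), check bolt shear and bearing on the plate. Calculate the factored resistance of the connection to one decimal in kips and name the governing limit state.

Bolt shear: A_b = π(0.625)²/4 = 0.3068 in². φR_n = 0.75 × 54 × 0.3068 × 8 × 1 = 99.4 kips.
Bearing (0.25 in plate, F_u = 58 ksi): end bolts L_c = 1.5 − 0.6875/2 = 1.15625, R_n = min(1.2×1.15625×0.25×58, 2.4×0.625×0.25×58) = 20.119 kips/bolt; interior L_c = 1.875 − 0.6875 = 1.1875, R_n = 20.663 kips/bolt. φR_n = 0.75 × (2×20.119 + 6×20.663) = 123.2 kips.
Governing: min(99.4, 123.2) = 99.4 kips → bolt shear.

99.4 kips (bolt shear governs)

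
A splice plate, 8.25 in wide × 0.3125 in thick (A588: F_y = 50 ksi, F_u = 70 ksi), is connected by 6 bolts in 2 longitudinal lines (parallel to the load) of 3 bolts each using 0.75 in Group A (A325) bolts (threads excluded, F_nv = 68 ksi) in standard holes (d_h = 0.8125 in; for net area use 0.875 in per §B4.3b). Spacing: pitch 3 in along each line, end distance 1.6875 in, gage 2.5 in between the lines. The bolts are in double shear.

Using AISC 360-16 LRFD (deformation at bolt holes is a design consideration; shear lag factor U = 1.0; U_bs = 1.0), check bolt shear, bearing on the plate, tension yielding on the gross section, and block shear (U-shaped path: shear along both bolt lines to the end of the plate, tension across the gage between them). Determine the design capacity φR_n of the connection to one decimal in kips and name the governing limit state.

Bolt shear: A_b = π(0.75)²/4 = 0.44179 in². φR_n = 0.75 × 68 × 0.44179 × 6 × 2 = 270.4 kips.
Bearing (0.3125 in plate, F_u = 70 ksi): end bolts L_c = 1.6875 − 0.8125/2 = 1.28125, R_n = min(1.2×1.28125×0.3125×70, 2.4×0.75×0.3125×70) = 33.633 kips/bolt; interior L_c = 3 − 0.8125 = 2.1875, R_n = 39.375 kips/bolt. φR_n = 0.75 × (2×33.633 + 4×39.375) = 168.6 kips.
Tension yield (gross): A_g = 8.25×0.3125 = 2.5781 in². φR_n = 0.90 × 50 × 2.5781 = 116.0 kips.
Block shear: shear path 2×[1.6875+2×3] = 2×7.6875 in, A_gv = 4.8047, A_nv = 2×(7.6875 − 2.5×0.875)×0.3125 = 3.4375 in²; tension across gage: (2.5 − 1×0.875)×0.3125 = 0.50781 in². R_n = min(0.6×70×3.4375, 0.6×50×4.8047) + 1.0×70×0.50781 = min(144.38, 144.14) + 35.547 = 179.69 kips. φR_n = 0.75 × 179.69 = 134.8 kips.
Governing: min(270.4, 168.6, 116.0, 134.8) = 116.0 kips → gross-section yield.

116.0 kips (gross-section yield governs)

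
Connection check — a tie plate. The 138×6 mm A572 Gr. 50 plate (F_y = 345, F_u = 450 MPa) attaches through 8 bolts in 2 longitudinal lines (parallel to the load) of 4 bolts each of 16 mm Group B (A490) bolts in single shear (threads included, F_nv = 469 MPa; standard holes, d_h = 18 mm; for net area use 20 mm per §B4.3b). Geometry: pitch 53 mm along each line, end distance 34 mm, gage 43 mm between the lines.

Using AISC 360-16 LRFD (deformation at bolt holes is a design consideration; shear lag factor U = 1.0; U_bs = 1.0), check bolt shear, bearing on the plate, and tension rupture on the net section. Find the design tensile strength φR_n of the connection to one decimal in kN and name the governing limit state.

198.5 kN (net-section rupture governs)

Bolt shear: A_b = π(16)²/4 = 201.06 mm². φR_n = 0.75 × 469 × 201.06 × 8 × 1 = 565.8 kN.
Bearing (6 mm plate, F_u = 450 MPa): end bolts L_c = 34 − 18/2 = 25, R_n = min(1.2×25×6×450, 2.4×16×6×450) = 81 kN/bolt; interior L_c = 53 − 18 = 35, R_n = 103.68 kN/bolt. φR_n = 0.75 × (2×81 + 6×103.68) = 588.1 kN.
Tension rupture (net): A_n = (138 − 2×20)×6 = 588 mm² (U = 1.0, A_e = A_n). φR_n = 0.75 × 450 × 588 = 198.5 kN.
Governing: min(565.8, 588.1, 198.5) = 198.5 kN → net-section rupture.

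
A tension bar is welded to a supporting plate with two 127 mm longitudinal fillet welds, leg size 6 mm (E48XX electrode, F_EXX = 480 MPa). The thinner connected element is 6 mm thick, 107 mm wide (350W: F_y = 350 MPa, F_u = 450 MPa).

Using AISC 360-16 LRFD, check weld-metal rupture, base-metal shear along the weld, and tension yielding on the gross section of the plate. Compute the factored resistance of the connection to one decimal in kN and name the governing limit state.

202.2 kN (gross-section yield governs)

Weld metal: throat = 0.707×6 = 4.242 mm, L = 2×127 = 254 mm. φR_n = 0.75 × 0.6 × 480 × 4.242 × 254 = 232.7 kN.
Base metal shear (6 mm plate): yield φR_n = 1.0×0.6×350×6×254 = 320.0 kN; rupture φR_n = 0.75×0.6×450×6×254 = 308.6 kN; take 308.6 kN (rupture).
Tension yield (gross): A_g = 107×6 = 642 mm². φR_n = 0.90 × 350 × 642 = 202.2 kN.
Governing: min(232.7, 308.6, 202.2) = 202.2 kN → gross-section yield.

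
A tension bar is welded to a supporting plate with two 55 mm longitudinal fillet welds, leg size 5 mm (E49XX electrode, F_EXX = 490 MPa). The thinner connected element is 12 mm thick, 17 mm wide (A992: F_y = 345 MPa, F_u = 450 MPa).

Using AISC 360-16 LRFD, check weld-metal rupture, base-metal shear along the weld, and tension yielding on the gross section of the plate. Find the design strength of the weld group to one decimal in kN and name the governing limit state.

Weld metal: throat = 0.707×5 = 3.535 mm, L = 2×55 = 110 mm. φR_n = 0.75 × 0.6 × 490 × 3.535 × 110 = 85.7 kN.
Base metal shear (12 mm plate): yield φR_n = 1.0×0.6×345×12×110 = 273.2 kN; rupture φR_n = 0.75×0.6×450×12×110 = 267.3 kN; take 267.3 kN (rupture).
Tension yield (gross): A_g = 17×12 = 204 mm². φR_n = 0.90 × 345 × 204 = 63.3 kN.
Governing: min(85.7, 267.3, 63.3) = 63.3 kN → gross-section yield.

63.3 kN (gross-section yield governs)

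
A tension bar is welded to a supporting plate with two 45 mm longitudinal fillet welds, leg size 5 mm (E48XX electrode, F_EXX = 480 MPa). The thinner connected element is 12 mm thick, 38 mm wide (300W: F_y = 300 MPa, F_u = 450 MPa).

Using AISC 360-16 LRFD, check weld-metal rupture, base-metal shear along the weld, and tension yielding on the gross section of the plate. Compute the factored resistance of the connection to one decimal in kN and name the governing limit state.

68.7 kN (weld metal governs)

Weld metal: throat = 0.707×5 = 3.535 mm, L = 2×45 = 90 mm. φR_n = 0.75 × 0.6 × 480 × 3.535 × 90 = 68.7 kN.
Base metal shear (12 mm plate): yield φR_n = 1.0×0.6×300×12×90 = 194.4 kN; rupture φR_n = 0.75×0.6×450×12×90 = 218.7 kN; take 194.4 kN (yield).
Tension yield (gross): A_g = 38×12 = 456 mm². φR_n = 0.90 × 300 × 456 = 123.1 kN.
Governing: min(68.7, 194.4, 123.1) = 68.7 kN → weld metal.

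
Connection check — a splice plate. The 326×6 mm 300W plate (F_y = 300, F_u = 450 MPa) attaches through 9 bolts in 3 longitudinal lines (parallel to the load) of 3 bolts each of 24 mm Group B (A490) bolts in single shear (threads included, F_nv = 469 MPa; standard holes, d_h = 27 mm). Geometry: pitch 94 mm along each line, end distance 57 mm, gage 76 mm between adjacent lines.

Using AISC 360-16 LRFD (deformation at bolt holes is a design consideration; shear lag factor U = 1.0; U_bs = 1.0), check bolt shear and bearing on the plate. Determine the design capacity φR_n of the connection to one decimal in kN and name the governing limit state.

1017.0 kN (bearing governs)

Bolt shear: A_b = π(24)²/4 = 452.39 mm². φR_n = 0.75 × 469 × 452.39 × 9 × 1 = 1432.2 kN.
Bearing (6 mm plate, F_u = 450 MPa): end bolts L_c = 57 − 27/2 = 43.5, R_n = min(1.2×43.5×6×450, 2.4×24×6×450) = 140.94 kN/bolt; interior L_c = 94 − 27 = 67, R_n = 155.52 kN/bolt. φR_n = 0.75 × (3×140.94 + 6×155.52) = 1017.0 kN.
Governing: min(1432.2, 1017.0) = 1017.0 kN → bearing.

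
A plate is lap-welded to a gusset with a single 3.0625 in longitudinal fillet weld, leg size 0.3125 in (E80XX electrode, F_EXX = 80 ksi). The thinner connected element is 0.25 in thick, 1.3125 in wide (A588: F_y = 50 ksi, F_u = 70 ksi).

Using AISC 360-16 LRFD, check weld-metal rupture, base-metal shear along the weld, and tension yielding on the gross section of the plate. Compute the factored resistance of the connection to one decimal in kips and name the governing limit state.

14.8 kips (gross-section yield governs)

Weld metal: throat = 0.707×0.3125 = 0.22094 in, L = 3.0625 in. φR_n = 0.75 × 0.6 × 80 × 0.22094 × 3.0625 = 24.4 kips.
Base metal shear (0.25 in plate): yield φR_n = 1.0×0.6×50×0.25×3.0625 = 23.0 kips; rupture φR_n = 0.75×0.6×70×0.25×3.0625 = 24.1 kips; take 23.0 kips (yield).
Tension yield (gross): A_g = 1.3125×0.25 = 0.32813 in². φR_n = 0.90 × 50 × 0.32813 = 14.8 kips.
Governing: min(24.4, 23.0, 14.8) = 14.8 kips → gross-section yield.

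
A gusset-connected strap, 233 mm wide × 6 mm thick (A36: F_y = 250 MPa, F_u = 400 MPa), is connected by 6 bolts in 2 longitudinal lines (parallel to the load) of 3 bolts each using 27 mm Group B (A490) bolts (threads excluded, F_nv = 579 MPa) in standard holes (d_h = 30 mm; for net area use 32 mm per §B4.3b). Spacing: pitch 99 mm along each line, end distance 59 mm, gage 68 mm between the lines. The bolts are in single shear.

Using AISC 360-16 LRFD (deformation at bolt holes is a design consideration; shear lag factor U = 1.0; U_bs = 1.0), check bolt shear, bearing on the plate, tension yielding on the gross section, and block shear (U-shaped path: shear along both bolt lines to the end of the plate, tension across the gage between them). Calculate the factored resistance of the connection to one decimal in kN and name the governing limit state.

Bolt shear: A_b = π(27)²/4 = 572.56 mm². φR_n = 0.75 × 579 × 572.56 × 6 × 1 = 1491.8 kN.
Bearing (6 mm plate, F_u = 400 MPa): end bolts L_c = 59 − 30/2 = 44, R_n = min(1.2×44×6×400, 2.4×27×6×400) = 126.72 kN/bolt; interior L_c = 99 − 30 = 69, R_n = 155.52 kN/bolt. φR_n = 0.75 × (2×126.72 + 4×155.52) = 656.6 kN.
Tension yield (gross): A_g = 233×6 = 1398 mm². φR_n = 0.90 × 250 × 1398 = 314.6 kN.
Block shear: shear path 2×[59+2×99] = 2×257 mm, A_gv = 3084, A_nv = 2×(257 − 2.5×32)×6 = 2124 mm²; tension across gage: (68 − 1×32)×6 = 216 mm². R_n = min(0.6×400×2124, 0.6×250×3084) + 1.0×400×216 = min(509.76, 462.6) + 86.4 = 549 kN. φR_n = 0.75 × 549 = 411.8 kN.
Governing: min(1491.8, 656.6, 314.6, 411.8) = 314.6 kN → gross-section yield.

314.6 kN (gross-section yield governs)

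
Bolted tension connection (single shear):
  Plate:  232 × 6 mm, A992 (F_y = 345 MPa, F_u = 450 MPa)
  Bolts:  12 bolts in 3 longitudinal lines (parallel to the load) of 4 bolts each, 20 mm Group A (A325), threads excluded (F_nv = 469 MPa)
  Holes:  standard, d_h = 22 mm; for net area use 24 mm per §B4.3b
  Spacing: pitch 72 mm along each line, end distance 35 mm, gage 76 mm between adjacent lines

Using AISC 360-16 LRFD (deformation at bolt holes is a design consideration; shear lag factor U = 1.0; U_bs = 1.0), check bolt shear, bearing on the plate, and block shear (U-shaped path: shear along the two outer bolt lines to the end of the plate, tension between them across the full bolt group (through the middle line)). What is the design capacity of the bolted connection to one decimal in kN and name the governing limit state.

616.4 kN (block shear governs)

Bolt shear: A_b = π(20)²/4 = 314.16 mm². φR_n = 0.75 × 469 × 314.16 × 12 × 1 = 1326.1 kN.
Bearing (6 mm plate, F_u = 450 MPa): end bolts L_c = 35 − 22/2 = 24, R_n = min(1.2×24×6×450, 2.4×20×6×450) = 77.76 kN/bolt; interior L_c = 72 − 22 = 50, R_n = 129.6 kN/bolt. φR_n = 0.75 × (3×77.76 + 9×129.6) = 1049.8 kN.
Block shear: shear path 2×[35+3×72] = 2×251 mm, A_gv = 3012, A_nv = 2×(251 − 3.5×24)×6 = 2004 mm²; tension across gage: (152 − 2×24)×6 = 624 mm². R_n = min(0.6×450×2004, 0.6×345×3012) + 1.0×450×624 = min(541.08, 623.48) + 280.8 = 821.88 kN. φR_n = 0.75 × 821.88 = 616.4 kN.
Governing: min(1326.1, 1049.8, 616.4) = 616.4 kN → block shear.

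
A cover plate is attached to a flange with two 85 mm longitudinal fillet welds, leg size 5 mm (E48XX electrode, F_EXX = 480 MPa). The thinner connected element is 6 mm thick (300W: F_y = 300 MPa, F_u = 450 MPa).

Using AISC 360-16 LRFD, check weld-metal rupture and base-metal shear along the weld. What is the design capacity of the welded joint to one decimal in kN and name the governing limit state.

Weld metal: throat = 0.707×5 = 3.535 mm, L = 2×85 = 170 mm. φR_n = 0.75 × 0.6 × 480 × 3.535 × 170 = 129.8 kN.
Base metal shear (6 mm plate): yield φR_n = 1.0×0.6×300×6×170 = 183.6 kN; rupture φR_n = 0.75×0.6×450×6×170 = 206.6 kN; take 183.6 kN (yield).
Governing: min(129.8, 183.6) = 129.8 kN → weld metal.

129.8 kN (weld metal governs)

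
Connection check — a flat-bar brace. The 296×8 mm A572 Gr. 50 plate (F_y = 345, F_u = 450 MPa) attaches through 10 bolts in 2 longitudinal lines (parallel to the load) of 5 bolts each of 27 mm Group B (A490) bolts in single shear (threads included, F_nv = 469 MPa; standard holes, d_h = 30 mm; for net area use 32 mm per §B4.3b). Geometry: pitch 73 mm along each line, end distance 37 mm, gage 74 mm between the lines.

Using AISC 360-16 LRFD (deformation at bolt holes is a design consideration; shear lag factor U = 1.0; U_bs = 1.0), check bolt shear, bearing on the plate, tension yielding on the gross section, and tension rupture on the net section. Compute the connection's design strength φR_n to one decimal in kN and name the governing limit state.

Bolt shear: A_b = π(27)²/4 = 572.56 mm². φR_n = 0.75 × 469 × 572.56 × 10 × 1 = 2014.0 kN.
Bearing (8 mm plate, F_u = 450 MPa): end bolts L_c = 37 − 30/2 = 22, R_n = min(1.2×22×8×450, 2.4×27×8×450) = 95.04 kN/bolt; interior L_c = 73 − 30 = 43, R_n = 185.76 kN/bolt. φR_n = 0.75 × (2×95.04 + 8×185.76) = 1257.1 kN.
Tension yield (gross): A_g = 296×8 = 2368 mm². φR_n = 0.90 × 345 × 2368 = 735.3 kN.
Tension rupture (net): A_n = (296 − 2×32)×8 = 1856 mm² (U = 1.0, A_e = A_n). φR_n = 0.75 × 450 × 1856 = 626.4 kN.
Governing: min(2014.0, 1257.1, 735.3, 626.4) = 626.4 kN → net-section rupture.

626.4 kN (net-section rupture governs)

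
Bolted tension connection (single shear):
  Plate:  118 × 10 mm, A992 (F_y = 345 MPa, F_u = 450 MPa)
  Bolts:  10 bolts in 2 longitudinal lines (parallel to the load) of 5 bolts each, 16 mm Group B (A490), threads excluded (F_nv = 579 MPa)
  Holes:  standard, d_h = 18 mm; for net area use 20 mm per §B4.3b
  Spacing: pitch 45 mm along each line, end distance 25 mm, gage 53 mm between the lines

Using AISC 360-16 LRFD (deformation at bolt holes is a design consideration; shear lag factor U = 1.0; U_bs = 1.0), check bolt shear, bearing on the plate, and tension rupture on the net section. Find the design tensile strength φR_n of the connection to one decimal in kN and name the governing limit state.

263.3 kN (net-section rupture governs)

Bolt shear: A_b = π(16)²/4 = 201.06 mm². φR_n = 0.75 × 579 × 201.06 × 10 × 1 = 873.1 kN.
Bearing (10 mm plate, F_u = 450 MPa): end bolts L_c = 25 − 18/2 = 16, R_n = min(1.2×16×10×450, 2.4×16×10×450) = 86.4 kN/bolt; interior L_c = 45 − 18 = 27, R_n = 145.8 kN/bolt. φR_n = 0.75 × (2×86.4 + 8×145.8) = 1004.4 kN.
Tension rupture (net): A_n = (118 − 2×20)×10 = 780 mm² (U = 1.0, A_e = A_n). φR_n = 0.75 × 450 × 780 = 263.3 kN.
Governing: min(873.1, 1004.4, 263.3) = 263.3 kN → net-section rupture.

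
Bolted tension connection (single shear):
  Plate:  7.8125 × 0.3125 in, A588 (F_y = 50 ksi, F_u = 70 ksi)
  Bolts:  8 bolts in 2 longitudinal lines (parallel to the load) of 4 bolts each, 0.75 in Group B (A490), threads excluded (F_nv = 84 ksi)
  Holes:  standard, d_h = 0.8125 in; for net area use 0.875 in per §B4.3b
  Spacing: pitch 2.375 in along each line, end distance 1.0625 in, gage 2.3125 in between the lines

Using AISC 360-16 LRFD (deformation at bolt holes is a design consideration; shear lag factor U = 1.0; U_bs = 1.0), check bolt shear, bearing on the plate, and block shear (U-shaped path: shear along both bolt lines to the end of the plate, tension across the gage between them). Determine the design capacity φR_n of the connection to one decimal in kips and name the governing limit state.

124.5 kips (block shear governs)

Bolt shear: A_b = π(0.75)²/4 = 0.44179 in². φR_n = 0.75 × 84 × 0.44179 × 8 × 1 = 222.7 kips.
Bearing (0.3125 in plate, F_u = 70 ksi): end bolts L_c = 1.0625 − 0.8125/2 = 0.65625, R_n = min(1.2×0.65625×0.3125×70, 2.4×0.75×0.3125×70) = 17.227 kips/bolt; interior L_c = 2.375 − 0.8125 = 1.5625, R_n = 39.375 kips/bolt. φR_n = 0.75 × (2×17.227 + 6×39.375) = 203.0 kips.
Block shear: shear path 2×[1.0625+3×2.375] = 2×8.1875 in, A_gv = 5.1172, A_nv = 2×(8.1875 − 3.5×0.875)×0.3125 = 3.2031 in²; tension across gage: (2.3125 − 1×0.875)×0.3125 = 0.44922 in². R_n = min(0.6×70×3.2031, 0.6×50×5.1172) + 1.0×70×0.44922 = min(134.53, 153.52) + 31.445 = 165.98 kips. φR_n = 0.75 × 165.98 = 124.5 kips.
Governing: min(222.7, 203.0, 124.5) = 124.5 kips → block shear.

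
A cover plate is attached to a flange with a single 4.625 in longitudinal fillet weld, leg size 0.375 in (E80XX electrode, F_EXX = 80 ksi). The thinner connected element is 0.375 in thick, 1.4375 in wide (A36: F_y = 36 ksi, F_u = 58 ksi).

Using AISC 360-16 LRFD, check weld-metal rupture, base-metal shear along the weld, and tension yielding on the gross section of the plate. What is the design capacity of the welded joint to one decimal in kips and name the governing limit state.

17.5 kips (gross-section yield governs)

Weld metal: throat = 0.707×0.375 = 0.26513 in, L = 4.625 in. φR_n = 0.75 × 0.6 × 80 × 0.26513 × 4.625 = 44.1 kips.
Base metal shear (0.375 in plate): yield φR_n = 1.0×0.6×36×0.375×4.625 = 37.5 kips; rupture φR_n = 0.75×0.6×58×0.375×4.625 = 45.3 kips; take 37.5 kips (yield).
Tension yield (gross): A_g = 1.4375×0.375 = 0.53906 in². φR_n = 0.90 × 36 × 0.53906 = 17.5 kips.
Governing: min(44.1, 37.5, 17.5) = 17.5 kips → gross-section yield.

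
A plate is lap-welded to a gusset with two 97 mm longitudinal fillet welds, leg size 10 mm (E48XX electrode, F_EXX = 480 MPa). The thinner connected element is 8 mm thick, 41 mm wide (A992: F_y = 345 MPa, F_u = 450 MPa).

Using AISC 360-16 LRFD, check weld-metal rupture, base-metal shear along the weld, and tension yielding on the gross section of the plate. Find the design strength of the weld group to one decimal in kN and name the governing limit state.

Weld metal: throat = 0.707×10 = 7.07 mm, L = 2×97 = 194 mm. φR_n = 0.75 × 0.6 × 480 × 7.07 × 194 = 296.3 kN.
Base metal shear (8 mm plate): yield φR_n = 1.0×0.6×345×8×194 = 321.3 kN; rupture φR_n = 0.75×0.6×450×8×194 = 314.3 kN; take 314.3 kN (rupture).
Tension yield (gross): A_g = 41×8 = 328 mm². φR_n = 0.90 × 345 × 328 = 101.8 kN.
Governing: min(296.3, 314.3, 101.8) = 101.8 kN → gross-section yield.

101.8 kN (gross-section yield governs)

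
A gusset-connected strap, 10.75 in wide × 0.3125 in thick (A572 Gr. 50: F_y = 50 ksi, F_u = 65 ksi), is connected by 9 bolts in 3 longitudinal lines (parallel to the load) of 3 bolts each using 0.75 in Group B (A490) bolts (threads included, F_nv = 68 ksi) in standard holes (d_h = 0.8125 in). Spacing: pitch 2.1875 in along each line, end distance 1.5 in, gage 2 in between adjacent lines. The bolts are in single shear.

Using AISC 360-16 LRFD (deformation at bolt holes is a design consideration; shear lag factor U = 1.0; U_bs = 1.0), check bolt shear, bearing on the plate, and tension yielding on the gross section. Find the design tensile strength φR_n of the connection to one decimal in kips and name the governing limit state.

151.2 kips (gross-section yield governs)

Bolt shear: A_b = π(0.75)²/4 = 0.44179 in². φR_n = 0.75 × 68 × 0.44179 × 9 × 1 = 202.8 kips.
Bearing (0.3125 in plate, F_u = 65 ksi): end bolts L_c = 1.5 − 0.8125/2 = 1.09375, R_n = min(1.2×1.09375×0.3125×65, 2.4×0.75×0.3125×65) = 26.66 kips/bolt; interior L_c = 2.1875 − 0.8125 = 1.375, R_n = 33.516 kips/bolt. φR_n = 0.75 × (3×26.66 + 6×33.516) = 210.8 kips.
Tension yield (gross): A_g = 10.75×0.3125 = 3.3594 in². φR_n = 0.90 × 50 × 3.3594 = 151.2 kips.
Governing: min(202.8, 210.8, 151.2) = 151.2 kips → gross-section yield.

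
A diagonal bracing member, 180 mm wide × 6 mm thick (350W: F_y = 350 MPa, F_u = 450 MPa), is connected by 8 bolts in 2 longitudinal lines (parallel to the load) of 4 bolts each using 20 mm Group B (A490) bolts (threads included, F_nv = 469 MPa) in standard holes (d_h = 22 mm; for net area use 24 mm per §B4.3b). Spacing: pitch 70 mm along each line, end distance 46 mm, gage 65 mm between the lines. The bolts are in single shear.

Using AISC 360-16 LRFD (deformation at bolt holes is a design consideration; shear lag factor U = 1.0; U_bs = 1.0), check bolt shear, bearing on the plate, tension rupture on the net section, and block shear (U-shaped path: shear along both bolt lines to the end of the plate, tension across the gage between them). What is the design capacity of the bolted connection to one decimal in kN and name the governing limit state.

Bolt shear: A_b = π(20)²/4 = 314.16 mm². φR_n = 0.75 × 469 × 314.16 × 8 × 1 = 884.0 kN.
Bearing (6 mm plate, F_u = 450 MPa): end bolts L_c = 46 − 22/2 = 35, R_n = min(1.2×35×6×450, 2.4×20×6×450) = 113.4 kN/bolt; interior L_c = 70 − 22 = 48, R_n = 129.6 kN/bolt. φR_n = 0.75 × (2×113.4 + 6×129.6) = 753.3 kN.
Tension rupture (net): A_n = (180 − 2×24)×6 = 792 mm² (U = 1.0, A_e = A_n). φR_n = 0.75 × 450 × 792 = 267.3 kN.
Block shear: shear path 2×[46+3×70] = 2×256 mm, A_gv = 3072, A_nv = 2×(256 − 3.5×24)×6 = 2064 mm²; tension across gage: (65 − 1×24)×6 = 246 mm². R_n = min(0.6×450×2064, 0.6×350×3072) + 1.0×450×246 = min(557.28, 645.12) + 110.7 = 667.98 kN. φR_n = 0.75 × 667.98 = 501.0 kN.
Governing: min(884.0, 753.3, 267.3, 501.0) = 267.3 kN → net-section rupture.

267.3 kN (net-section rupture governs)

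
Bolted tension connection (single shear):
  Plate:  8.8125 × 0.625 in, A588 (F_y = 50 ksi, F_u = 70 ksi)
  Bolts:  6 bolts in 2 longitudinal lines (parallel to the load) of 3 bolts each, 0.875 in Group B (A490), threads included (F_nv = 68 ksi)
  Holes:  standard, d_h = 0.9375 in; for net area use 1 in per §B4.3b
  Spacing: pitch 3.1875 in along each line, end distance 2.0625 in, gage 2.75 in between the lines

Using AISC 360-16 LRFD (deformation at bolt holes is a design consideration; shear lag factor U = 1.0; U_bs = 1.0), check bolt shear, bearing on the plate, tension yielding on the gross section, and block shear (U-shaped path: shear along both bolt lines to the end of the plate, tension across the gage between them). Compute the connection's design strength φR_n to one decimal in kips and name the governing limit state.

Bolt shear: A_b = π(0.875)²/4 = 0.60132 in². φR_n = 0.75 × 68 × 0.60132 × 6 × 1 = 184.0 kips.
Bearing (0.625 in plate, F_u = 70 ksi): end bolts L_c = 2.0625 − 0.9375/2 = 1.59375, R_n = min(1.2×1.59375×0.625×70, 2.4×0.875×0.625×70) = 83.672 kips/bolt; interior L_c = 3.1875 − 0.9375 = 2.25, R_n = 91.875 kips/bolt. φR_n = 0.75 × (2×83.672 + 4×91.875) = 401.1 kips.
Tension yield (gross): A_g = 8.8125×0.625 = 5.5078 in². φR_n = 0.90 × 50 × 5.5078 = 247.9 kips.
Block shear: shear path 2×[2.0625+2×3.1875] = 2×8.4375 in, A_gv = 10.547, A_nv = 2×(8.4375 − 2.5×1)×0.625 = 7.4219 in²; tension across gage: (2.75 − 1×1)×0.625 = 1.0938 in². R_n = min(0.6×70×7.4219, 0.6×50×10.547) + 1.0×70×1.0938 = min(311.72, 316.41) + 76.566 = 388.29 kips. φR_n = 0.75 × 388.29 = 291.2 kips.
Governing: min(184.0, 401.1, 247.9, 291.2) = 184.0 kips → bolt shear.

184.0 kips (bolt shear governs)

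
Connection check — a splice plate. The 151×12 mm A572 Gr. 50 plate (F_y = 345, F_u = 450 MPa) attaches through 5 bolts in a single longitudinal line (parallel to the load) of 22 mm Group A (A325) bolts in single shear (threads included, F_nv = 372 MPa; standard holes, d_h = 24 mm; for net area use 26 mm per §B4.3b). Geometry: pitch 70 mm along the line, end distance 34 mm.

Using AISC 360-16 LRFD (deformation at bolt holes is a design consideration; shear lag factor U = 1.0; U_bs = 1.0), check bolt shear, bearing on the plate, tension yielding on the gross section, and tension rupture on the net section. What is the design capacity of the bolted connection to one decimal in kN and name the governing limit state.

Bolt shear: A_b = π(22)²/4 = 380.13 mm². φR_n = 0.75 × 372 × 380.13 × 5 × 1 = 530.3 kN.
Bearing (12 mm plate, F_u = 450 MPa): end bolts L_c = 34 − 24/2 = 22, R_n = min(1.2×22×12×450, 2.4×22×12×450) = 142.56 kN/bolt; interior L_c = 70 − 24 = 46, R_n = 285.12 kN/bolt. φR_n = 0.75 × (1×142.56 + 4×285.12) = 962.3 kN.
Tension yield (gross): A_g = 151×12 = 1812 mm². φR_n = 0.90 × 345 × 1812 = 562.6 kN.
Tension rupture (net): A_n = (151 − 1×26)×12 = 1500 mm² (U = 1.0, A_e = A_n). φR_n = 0.75 × 450 × 1500 = 506.3 kN.
Governing: min(530.3, 962.3, 562.6, 506.3) = 506.3 kN → net-section rupture.

506.3 kN (net-section rupture governs)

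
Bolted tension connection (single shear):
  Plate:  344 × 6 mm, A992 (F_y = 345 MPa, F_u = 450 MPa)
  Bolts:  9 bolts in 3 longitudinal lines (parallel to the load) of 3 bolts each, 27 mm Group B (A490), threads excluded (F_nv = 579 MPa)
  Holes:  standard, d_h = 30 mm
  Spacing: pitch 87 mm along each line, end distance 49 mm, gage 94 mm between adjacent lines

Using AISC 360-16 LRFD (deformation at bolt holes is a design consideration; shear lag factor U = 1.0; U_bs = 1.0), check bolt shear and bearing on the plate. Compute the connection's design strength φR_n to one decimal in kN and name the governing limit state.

Bolt shear: A_b = π(27)²/4 = 572.56 mm². φR_n = 0.75 × 579 × 572.56 × 9 × 1 = 2237.7 kN.
Bearing (6 mm plate, F_u = 450 MPa): end bolts L_c = 49 − 30/2 = 34, R_n = min(1.2×34×6×450, 2.4×27×6×450) = 110.16 kN/bolt; interior L_c = 87 − 30 = 57, R_n = 174.96 kN/bolt. φR_n = 0.75 × (3×110.16 + 6×174.96) = 1035.2 kN.
Governing: min(2237.7, 1035.2) = 1035.2 kN → bearing.

1035.2 kN (bearing governs)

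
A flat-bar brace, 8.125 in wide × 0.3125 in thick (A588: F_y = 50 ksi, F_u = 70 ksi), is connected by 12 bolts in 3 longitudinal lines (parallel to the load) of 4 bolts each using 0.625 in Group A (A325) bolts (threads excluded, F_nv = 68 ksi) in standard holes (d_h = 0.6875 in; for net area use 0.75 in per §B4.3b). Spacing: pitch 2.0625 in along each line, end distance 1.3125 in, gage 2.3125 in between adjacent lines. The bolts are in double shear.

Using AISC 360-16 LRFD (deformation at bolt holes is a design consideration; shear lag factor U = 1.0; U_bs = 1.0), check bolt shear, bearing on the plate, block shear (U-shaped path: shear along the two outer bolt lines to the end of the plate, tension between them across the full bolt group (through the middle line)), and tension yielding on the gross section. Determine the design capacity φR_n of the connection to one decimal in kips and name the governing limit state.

114.3 kips (gross-section yield governs)

Bolt shear: A_b = π(0.625)²/4 = 0.3068 in². φR_n = 0.75 × 68 × 0.3068 × 12 × 2 = 375.5 kips.
Bearing (0.3125 in plate, F_u = 70 ksi): end bolts L_c = 1.3125 − 0.6875/2 = 0.96875, R_n = min(1.2×0.96875×0.3125×70, 2.4×0.625×0.3125×70) = 25.43 kips/bolt; interior L_c = 2.0625 − 0.6875 = 1.375, R_n = 32.813 kips/bolt. φR_n = 0.75 × (3×25.43 + 9×32.813) = 278.7 kips.
Block shear: shear path 2×[1.3125+3×2.0625] = 2×7.5 in, A_gv = 4.6875, A_nv = 2×(7.5 − 3.5×0.75)×0.3125 = 3.0469 in²; tension across gage: (4.625 − 2×0.75)×0.3125 = 0.97656 in². R_n = min(0.6×70×3.0469, 0.6×50×4.6875) + 1.0×70×0.97656 = min(127.97, 140.63) + 68.359 = 196.33 kips. φR_n = 0.75 × 196.33 = 147.2 kips.
Tension yield (gross): A_g = 8.125×0.3125 = 2.5391 in². φR_n = 0.90 × 50 × 2.5391 = 114.3 kips.
Governing: min(375.5, 278.7, 147.2, 114.3) = 114.3 kips → gross-section yield.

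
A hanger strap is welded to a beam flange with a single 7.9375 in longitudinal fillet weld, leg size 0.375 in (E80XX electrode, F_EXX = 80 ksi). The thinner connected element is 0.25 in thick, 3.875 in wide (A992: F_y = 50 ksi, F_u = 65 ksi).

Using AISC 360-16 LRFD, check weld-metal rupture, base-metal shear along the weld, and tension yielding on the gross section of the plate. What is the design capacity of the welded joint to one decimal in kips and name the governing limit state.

43.6 kips (gross-section yield governs)

Weld metal: throat = 0.707×0.375 = 0.26513 in, L = 7.9375 in. φR_n = 0.75 × 0.6 × 80 × 0.26513 × 7.9375 = 75.8 kips.
Base metal shear (0.25 in plate): yield φR_n = 1.0×0.6×50×0.25×7.9375 = 59.5 kips; rupture φR_n = 0.75×0.6×65×0.25×7.9375 = 58.0 kips; take 58.0 kips (rupture).
Tension yield (gross): A_g = 3.875×0.25 = 0.96875 in². φR_n = 0.90 × 50 × 0.96875 = 43.6 kips.
Governing: min(75.8, 58.0, 43.6) = 43.6 kips → gross-section yield.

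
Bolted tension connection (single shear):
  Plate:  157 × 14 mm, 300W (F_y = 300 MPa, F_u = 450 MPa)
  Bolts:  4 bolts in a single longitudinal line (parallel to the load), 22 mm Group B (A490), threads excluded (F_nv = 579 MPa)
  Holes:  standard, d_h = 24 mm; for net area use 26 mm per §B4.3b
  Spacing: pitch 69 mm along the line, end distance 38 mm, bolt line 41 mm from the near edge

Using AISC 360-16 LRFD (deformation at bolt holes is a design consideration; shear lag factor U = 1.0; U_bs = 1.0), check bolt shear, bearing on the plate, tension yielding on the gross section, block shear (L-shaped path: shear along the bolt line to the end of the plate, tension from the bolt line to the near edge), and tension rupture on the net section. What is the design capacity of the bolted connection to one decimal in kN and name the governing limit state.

568.9 kN (block shear governs)

Bolt shear: A_b = π(22)²/4 = 380.13 mm². φR_n = 0.75 × 579 × 380.13 × 4 × 1 = 660.3 kN.
Bearing (14 mm plate, F_u = 450 MPa): end bolts L_c = 38 − 24/2 = 26, R_n = min(1.2×26×14×450, 2.4×22×14×450) = 196.56 kN/bolt; interior L_c = 69 − 24 = 45, R_n = 332.64 kN/bolt. φR_n = 0.75 × (1×196.56 + 3×332.64) = 895.9 kN.
Tension yield (gross): A_g = 157×14 = 2198 mm². φR_n = 0.90 × 300 × 2198 = 593.5 kN.
Block shear: shear path 1×[38+3×69] = 1×245 mm, A_gv = 3430, A_nv = 1×(245 − 3.5×26)×14 = 2156 mm²; tension to near edge: (41 − 0.5×26)×14 = 392 mm². R_n = min(0.6×450×2156, 0.6×300×3430) + 1.0×450×392 = min(582.12, 617.4) + 176.4 = 758.52 kN. φR_n = 0.75 × 758.52 = 568.9 kN.
Tension rupture (net): A_n = (157 − 1×26)×14 = 1834 mm² (U = 1.0, A_e = A_n). φR_n = 0.75 × 450 × 1834 = 619.0 kN.
Governing: min(660.3, 895.9, 593.5, 568.9, 619.0) = 568.9 kN → block shear.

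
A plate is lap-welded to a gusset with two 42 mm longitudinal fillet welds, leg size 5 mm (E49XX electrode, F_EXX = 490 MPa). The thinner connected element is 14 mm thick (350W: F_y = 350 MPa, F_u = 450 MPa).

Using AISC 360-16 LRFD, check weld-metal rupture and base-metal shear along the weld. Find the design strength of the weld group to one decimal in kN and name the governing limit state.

65.5 kN (weld metal governs)

Weld metal: throat = 0.707×5 = 3.535 mm, L = 2×42 = 84 mm. φR_n = 0.75 × 0.6 × 490 × 3.535 × 84 = 65.5 kN.
Base metal shear (14 mm plate): yield φR_n = 1.0×0.6×350×14×84 = 247.0 kN; rupture φR_n = 0.75×0.6×450×14×84 = 238.1 kN; take 238.1 kN (rupture).
Governing: min(65.5, 238.1) = 65.5 kN → weld metal.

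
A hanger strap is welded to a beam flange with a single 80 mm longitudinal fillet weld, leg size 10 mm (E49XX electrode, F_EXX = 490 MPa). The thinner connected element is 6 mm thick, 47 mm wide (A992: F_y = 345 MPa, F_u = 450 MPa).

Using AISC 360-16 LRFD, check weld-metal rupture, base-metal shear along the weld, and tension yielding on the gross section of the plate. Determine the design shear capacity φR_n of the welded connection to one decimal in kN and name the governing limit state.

Weld metal: throat = 0.707×10 = 7.07 mm, L = 80 mm. φR_n = 0.75 × 0.6 × 490 × 7.07 × 80 = 124.7 kN.
Base metal shear (6 mm plate): yield φR_n = 1.0×0.6×345×6×80 = 99.4 kN; rupture φR_n = 0.75×0.6×450×6×80 = 97.2 kN; take 97.2 kN (rupture).
Tension yield (gross): A_g = 47×6 = 282 mm². φR_n = 0.90 × 345 × 282 = 87.6 kN.
Governing: min(124.7, 97.2, 87.6) = 87.6 kN → gross-section yield.

87.6 kN (gross-section yield governs)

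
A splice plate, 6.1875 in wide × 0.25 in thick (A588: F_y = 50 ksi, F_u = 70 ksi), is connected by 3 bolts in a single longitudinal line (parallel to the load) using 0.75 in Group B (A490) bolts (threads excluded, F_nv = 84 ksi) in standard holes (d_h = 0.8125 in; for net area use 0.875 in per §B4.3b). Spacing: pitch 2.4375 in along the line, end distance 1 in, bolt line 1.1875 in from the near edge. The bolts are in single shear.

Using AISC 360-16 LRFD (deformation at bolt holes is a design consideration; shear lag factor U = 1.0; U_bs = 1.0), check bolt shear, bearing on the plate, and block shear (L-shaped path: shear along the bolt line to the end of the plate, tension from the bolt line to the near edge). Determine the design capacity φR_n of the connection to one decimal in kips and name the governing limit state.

38.9 kips (block shear governs)

Bolt shear: A_b = π(0.75)²/4 = 0.44179 in². φR_n = 0.75 × 84 × 0.44179 × 3 × 1 = 83.5 kips.
Bearing (0.25 in plate, F_u = 70 ksi): end bolts L_c = 1 − 0.8125/2 = 0.59375, R_n = min(1.2×0.59375×0.25×70, 2.4×0.75×0.25×70) = 12.469 kips/bolt; interior L_c = 2.4375 − 0.8125 = 1.625, R_n = 31.5 kips/bolt. φR_n = 0.75 × (1×12.469 + 2×31.5) = 56.6 kips.
Block shear: shear path 1×[1+2×2.4375] = 1×5.875 in, A_gv = 1.4688, A_nv = 1×(5.875 − 2.5×0.875)×0.25 = 0.92188 in²; tension to near edge: (1.1875 − 0.5×0.875)×0.25 = 0.1875 in². R_n = min(0.6×70×0.92188, 0.6×50×1.4688) + 1.0×70×0.1875 = min(38.719, 44.064) + 13.125 = 51.844 kips. φR_n = 0.75 × 51.844 = 38.9 kips.
Governing: min(83.5, 56.6, 38.9) = 38.9 kips → block shear.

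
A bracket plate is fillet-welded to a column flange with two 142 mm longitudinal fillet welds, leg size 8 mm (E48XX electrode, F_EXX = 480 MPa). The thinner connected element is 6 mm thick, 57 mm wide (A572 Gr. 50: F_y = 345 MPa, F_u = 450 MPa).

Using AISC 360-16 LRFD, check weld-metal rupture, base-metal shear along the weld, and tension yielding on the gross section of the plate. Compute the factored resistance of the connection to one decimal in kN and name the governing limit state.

106.2 kN (gross-section yield governs)

Weld metal: throat = 0.707×8 = 5.656 mm, L = 2×142 = 284 mm. φR_n = 0.75 × 0.6 × 480 × 5.656 × 284 = 347.0 kN.
Base metal shear (6 mm plate): yield φR_n = 1.0×0.6×345×6×284 = 352.7 kN; rupture φR_n = 0.75×0.6×450×6×284 = 345.1 kN; take 345.1 kN (rupture).
Tension yield (gross): A_g = 57×6 = 342 mm². φR_n = 0.90 × 345 × 342 = 106.2 kN.
Governing: min(347.0, 345.1, 106.2) = 106.2 kN → gross-section yield.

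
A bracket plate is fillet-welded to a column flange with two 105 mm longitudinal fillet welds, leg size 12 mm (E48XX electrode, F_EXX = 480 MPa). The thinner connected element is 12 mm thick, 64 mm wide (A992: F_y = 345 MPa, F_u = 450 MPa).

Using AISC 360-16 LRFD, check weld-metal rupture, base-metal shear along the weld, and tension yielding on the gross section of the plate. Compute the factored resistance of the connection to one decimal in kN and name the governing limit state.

238.5 kN (gross-section yield governs)

Weld metal: throat = 0.707×12 = 8.484 mm, L = 2×105 = 210 mm. φR_n = 0.75 × 0.6 × 480 × 8.484 × 210 = 384.8 kN.
Base metal shear (12 mm plate): yield φR_n = 1.0×0.6×345×12×210 = 521.6 kN; rupture φR_n = 0.75×0.6×450×12×210 = 510.3 kN; take 510.3 kN (rupture).
Tension yield (gross): A_g = 64×12 = 768 mm². φR_n = 0.90 × 345 × 768 = 238.5 kN.
Governing: min(384.8, 510.3, 238.5) = 238.5 kN → gross-section yield.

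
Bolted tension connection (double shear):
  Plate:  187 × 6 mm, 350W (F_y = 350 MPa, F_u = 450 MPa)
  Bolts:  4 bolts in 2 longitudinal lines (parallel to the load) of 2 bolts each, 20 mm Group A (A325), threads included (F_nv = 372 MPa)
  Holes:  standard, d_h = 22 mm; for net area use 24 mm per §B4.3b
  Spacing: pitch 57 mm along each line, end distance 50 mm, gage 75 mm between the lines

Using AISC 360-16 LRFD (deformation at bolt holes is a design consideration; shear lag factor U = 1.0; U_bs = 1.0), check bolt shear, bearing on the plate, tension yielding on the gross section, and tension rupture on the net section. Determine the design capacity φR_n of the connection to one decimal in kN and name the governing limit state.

Bolt shear: A_b = π(20)²/4 = 314.16 mm². φR_n = 0.75 × 372 × 314.16 × 4 × 2 = 701.2 kN.
Bearing (6 mm plate, F_u = 450 MPa): end bolts L_c = 50 − 22/2 = 39, R_n = min(1.2×39×6×450, 2.4×20×6×450) = 126.36 kN/bolt; interior L_c = 57 − 22 = 35, R_n = 113.4 kN/bolt. φR_n = 0.75 × (2×126.36 + 2×113.4) = 359.6 kN.
Tension yield (gross): A_g = 187×6 = 1122 mm². φR_n = 0.90 × 350 × 1122 = 353.4 kN.
Tension rupture (net): A_n = (187 − 2×24)×6 = 834 mm² (U = 1.0, A_e = A_n). φR_n = 0.75 × 450 × 834 = 281.5 kN.
Governing: min(701.2, 359.6, 353.4, 281.5) = 281.5 kN → net-section rupture.

281.5 kN (net-section rupture governs)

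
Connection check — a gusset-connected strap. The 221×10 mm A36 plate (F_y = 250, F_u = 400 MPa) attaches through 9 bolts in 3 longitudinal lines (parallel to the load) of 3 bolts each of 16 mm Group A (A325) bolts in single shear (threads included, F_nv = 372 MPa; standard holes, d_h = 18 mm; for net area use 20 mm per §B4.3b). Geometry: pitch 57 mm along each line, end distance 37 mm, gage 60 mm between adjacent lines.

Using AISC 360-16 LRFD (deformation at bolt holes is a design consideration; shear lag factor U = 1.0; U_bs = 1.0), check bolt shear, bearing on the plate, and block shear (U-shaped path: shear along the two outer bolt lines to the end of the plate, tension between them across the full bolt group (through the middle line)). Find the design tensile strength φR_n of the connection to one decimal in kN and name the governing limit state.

504.9 kN (bolt shear governs)

Bolt shear: A_b = π(16)²/4 = 201.06 mm². φR_n = 0.75 × 372 × 201.06 × 9 × 1 = 504.9 kN.
Bearing (10 mm plate, F_u = 400 MPa): end bolts L_c = 37 − 18/2 = 28, R_n = min(1.2×28×10×400, 2.4×16×10×400) = 134.4 kN/bolt; interior L_c = 57 − 18 = 39, R_n = 153.6 kN/bolt. φR_n = 0.75 × (3×134.4 + 6×153.6) = 993.6 kN.
Block shear: shear path 2×[37+2×57] = 2×151 mm, A_gv = 3020, A_nv = 2×(151 − 2.5×20)×10 = 2020 mm²; tension across gage: (120 − 2×20)×10 = 800 mm². R_n = min(0.6×400×2020, 0.6×250×3020) + 1.0×400×800 = min(484.8, 453) + 320 = 773 kN. φR_n = 0.75 × 773 = 579.8 kN.
Governing: min(504.9, 993.6, 579.8) = 504.9 kN → bolt shear.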